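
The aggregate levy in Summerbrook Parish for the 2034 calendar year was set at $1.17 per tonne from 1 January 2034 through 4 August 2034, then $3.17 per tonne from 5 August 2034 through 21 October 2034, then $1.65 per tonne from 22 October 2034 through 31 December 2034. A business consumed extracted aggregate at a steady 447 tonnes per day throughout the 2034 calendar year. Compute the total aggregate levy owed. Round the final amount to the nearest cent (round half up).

$275,857.11

1 January – 4 August 2034: 216 days × 447 tonnes/day = 96,552 tonnes at $1.17/tonne → $112,965.84
5 August – 21 October 2034: 78 days × 447 tonnes/day = 34,866 tonnes at $3.17/tonne → $110,525.22
22 October – 31 December 2034: 71 days × 447 tonnes/day = 31,737 tonnes at $1.65/tonne → $52,366.05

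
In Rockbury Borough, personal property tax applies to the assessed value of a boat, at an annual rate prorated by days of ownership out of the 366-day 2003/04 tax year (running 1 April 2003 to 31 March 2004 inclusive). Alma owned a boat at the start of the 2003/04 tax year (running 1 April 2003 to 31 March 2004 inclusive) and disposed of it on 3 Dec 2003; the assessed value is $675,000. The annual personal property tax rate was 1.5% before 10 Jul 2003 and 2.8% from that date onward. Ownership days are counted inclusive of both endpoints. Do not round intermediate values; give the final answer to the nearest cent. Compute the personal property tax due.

$10,357.38

1 Apr – 9 Jul 2003: 100 days at 1.5% → $675,000 × 1.5% × 100/366 = $2,766.3934
10 Jul – 3 Dec 2003: 147 days at 2.8% → $675,000 × 2.8% × 147/366 = $7,590.9836
Total = $10,357.3770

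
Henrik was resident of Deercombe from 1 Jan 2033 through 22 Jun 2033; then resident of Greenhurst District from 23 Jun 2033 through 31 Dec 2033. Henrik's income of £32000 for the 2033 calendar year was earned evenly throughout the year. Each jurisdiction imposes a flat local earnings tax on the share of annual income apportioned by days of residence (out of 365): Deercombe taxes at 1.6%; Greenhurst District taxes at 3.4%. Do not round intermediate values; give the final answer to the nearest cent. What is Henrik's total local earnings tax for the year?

Deercombe, 1 Jan – 22 Jun 2033: 173 days → £32000 × 1.6% × 173/365 = £242.6740
Greenhurst District, 23 Jun – 31 Dec 2033: 192 days → £32000 × 3.4% × 192/365 = £572.3178
Total = £814.9918

£814.99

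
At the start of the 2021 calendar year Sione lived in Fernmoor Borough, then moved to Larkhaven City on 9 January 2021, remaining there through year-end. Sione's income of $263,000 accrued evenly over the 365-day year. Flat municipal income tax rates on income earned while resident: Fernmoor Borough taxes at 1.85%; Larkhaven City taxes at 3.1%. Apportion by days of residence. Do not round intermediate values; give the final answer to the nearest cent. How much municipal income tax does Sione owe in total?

Fernmoor Borough, 1 January – 8 January 2021: 8 days → $263,000 × 1.85% × 8/365 = $106.6411
Larkhaven City, 9 January – 31 December 2021: 357 days → $263,000 × 3.1% × 357/365 = $7,974.3041
Total = $8,080.9452

$8,080.95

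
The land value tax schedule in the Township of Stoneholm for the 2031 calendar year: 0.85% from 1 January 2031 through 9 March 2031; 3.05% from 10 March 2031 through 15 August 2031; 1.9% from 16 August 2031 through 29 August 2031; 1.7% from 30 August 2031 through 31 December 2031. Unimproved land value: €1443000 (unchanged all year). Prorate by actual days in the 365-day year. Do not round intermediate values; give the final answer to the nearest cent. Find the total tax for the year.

€30842.64

1 January – 9 March 2031: 68 days at 0.85% → €1443000 × 0.85% × 68/365 = €2285.0795
10 March – 15 August 2031: 159 days at 3.05% → €1443000 × 3.05% × 159/365 = €19172.1329
16 August – 29 August 2031: 14 days at 1.9% → €1443000 × 1.9% × 14/365 = €1051.6110
30 August – 31 December 2031: 124 days at 1.7% → €1443000 × 1.7% × 124/365 = €8333.8192
Total = €30842.6425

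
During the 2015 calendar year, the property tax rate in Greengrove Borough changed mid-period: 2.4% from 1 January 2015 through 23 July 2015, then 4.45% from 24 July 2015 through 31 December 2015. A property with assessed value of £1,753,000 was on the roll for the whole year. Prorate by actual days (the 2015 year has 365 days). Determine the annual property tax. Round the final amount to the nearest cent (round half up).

£57,923.44

1 January – 23 July 2015: 204 days at 2.4% → £1,753,000 × 2.4% × 204/365 = £23,514.2137
24 July – 31 December 2015: 161 days at 4.45% → £1,753,000 × 4.45% × 161/365 = £34,409.2288
Total = £57,923.4425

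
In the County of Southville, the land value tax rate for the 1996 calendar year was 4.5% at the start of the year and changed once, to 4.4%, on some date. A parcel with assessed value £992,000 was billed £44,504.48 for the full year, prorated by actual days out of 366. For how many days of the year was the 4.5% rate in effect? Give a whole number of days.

316 days

Let d = days at the first rate; then 366 − d days at the second rate.
£992,000 × [4.5%·d + 4.4%·(366−d)] / 366 = £44,504.48
Solving gives d = 316, so the new rate took effect on November 12, 1996.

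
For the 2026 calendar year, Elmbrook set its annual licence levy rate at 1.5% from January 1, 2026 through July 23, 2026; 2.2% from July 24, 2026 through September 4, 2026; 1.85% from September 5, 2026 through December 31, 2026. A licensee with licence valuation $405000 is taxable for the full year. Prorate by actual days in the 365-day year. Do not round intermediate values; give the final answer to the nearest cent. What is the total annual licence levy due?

$6867.25

January 1 – July 23, 2026: 204 days at 1.5% → $405000 × 1.5% × 204/365 = $3395.3425
July 24 – September 4, 2026: 43 days at 2.2% → $405000 × 2.2% × 43/365 = $1049.6712
September 5 – December 31, 2026: 118 days at 1.85% → $405000 × 1.85% × 118/365 = $2422.2329
Total = $6867.2466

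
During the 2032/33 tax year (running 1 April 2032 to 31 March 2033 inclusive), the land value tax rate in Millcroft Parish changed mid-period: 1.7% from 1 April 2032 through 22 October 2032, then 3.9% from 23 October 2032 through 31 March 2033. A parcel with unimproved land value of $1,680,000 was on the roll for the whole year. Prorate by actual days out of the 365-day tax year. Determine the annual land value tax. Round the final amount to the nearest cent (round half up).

$44,761.64

1 April – 22 October 2032: 205 days at 1.7% → $1,680,000 × 1.7% × 205/365 = $16,040.5479
23 October 2032 – 31 March 2033: 160 days at 3.9% → $1,680,000 × 3.9% × 160/365 = $28,721.0959
Total = $44,761.6438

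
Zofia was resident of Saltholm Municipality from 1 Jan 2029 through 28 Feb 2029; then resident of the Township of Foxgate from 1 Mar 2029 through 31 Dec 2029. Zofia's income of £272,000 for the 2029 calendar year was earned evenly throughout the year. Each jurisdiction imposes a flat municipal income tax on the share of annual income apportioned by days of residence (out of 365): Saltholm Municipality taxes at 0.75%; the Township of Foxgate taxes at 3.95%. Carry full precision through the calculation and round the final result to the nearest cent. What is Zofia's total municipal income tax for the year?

£9,337.05

Saltholm Municipality, 1 Jan – 28 Feb 2029: 59 days → £272,000 × 0.75% × 59/365 = £329.7534
The Township of Foxgate, 1 Mar – 31 Dec 2029: 306 days → £272,000 × 3.95% × 306/365 = £9,007.2986
Total = £9,337.0521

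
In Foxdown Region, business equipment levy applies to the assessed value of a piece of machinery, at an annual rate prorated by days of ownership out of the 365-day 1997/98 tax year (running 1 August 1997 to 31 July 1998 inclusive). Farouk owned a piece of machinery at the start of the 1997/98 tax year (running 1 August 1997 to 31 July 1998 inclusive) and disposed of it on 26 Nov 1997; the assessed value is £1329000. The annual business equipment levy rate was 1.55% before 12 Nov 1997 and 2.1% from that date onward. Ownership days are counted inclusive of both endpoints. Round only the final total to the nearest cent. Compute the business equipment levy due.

1 Aug – 11 Nov 1997: 103 days at 1.55% → £1329000 × 1.55% × 103/365 = £5813.0096
12 Nov – 26 Nov 1997: 15 days at 2.1% → £1329000 × 2.1% × 15/365 = £1146.9452
Total = £6959.9548

£6959.95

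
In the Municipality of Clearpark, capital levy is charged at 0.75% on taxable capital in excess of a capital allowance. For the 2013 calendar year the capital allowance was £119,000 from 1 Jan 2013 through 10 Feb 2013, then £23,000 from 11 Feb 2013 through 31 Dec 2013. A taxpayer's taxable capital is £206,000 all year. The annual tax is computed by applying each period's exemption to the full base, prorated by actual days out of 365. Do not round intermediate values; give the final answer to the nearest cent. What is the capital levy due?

£1,291.62

1 Jan – 10 Feb 2013: 41 days, exemption £119,000 → (£206,000 − £119,000) × 0.75% × 41/365 = £73.2945
11 Feb – 31 Dec 2013: 324 days, exemption £23,000 → (£206,000 − £23,000) × 0.75% × 324/365 = £1,218.3288
Total = £1,291.6233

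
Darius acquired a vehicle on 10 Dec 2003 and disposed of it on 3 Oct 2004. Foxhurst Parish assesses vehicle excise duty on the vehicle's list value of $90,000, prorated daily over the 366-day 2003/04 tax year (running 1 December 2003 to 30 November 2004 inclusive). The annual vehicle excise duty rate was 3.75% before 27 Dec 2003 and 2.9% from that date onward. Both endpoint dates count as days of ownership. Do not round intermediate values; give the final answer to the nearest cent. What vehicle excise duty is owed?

10 Dec – 26 Dec 2003: 17 days at 3.75% → $90,000 × 3.75% × 17/366 = $156.7623
27 Dec 2003 – 3 Oct 2004: 282 days at 2.9% → $90,000 × 2.9% × 282/366 = $2,010.9836
Total = $2,167.7459

$2,167.75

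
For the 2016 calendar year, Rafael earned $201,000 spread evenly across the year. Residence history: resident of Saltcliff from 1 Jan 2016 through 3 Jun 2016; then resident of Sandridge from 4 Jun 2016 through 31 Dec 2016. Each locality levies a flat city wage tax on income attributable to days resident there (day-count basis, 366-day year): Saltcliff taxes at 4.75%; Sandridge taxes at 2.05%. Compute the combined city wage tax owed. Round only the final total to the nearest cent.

Saltcliff, 1 Jan – 3 Jun 2016: 155 days → $201,000 × 4.75% × 155/366 = $4,043.3402
Sandridge, 4 Jun – 31 Dec 2016: 211 days → $201,000 × 2.05% × 211/366 = $2,375.4795
Total = $6,418.8197

$6,418.82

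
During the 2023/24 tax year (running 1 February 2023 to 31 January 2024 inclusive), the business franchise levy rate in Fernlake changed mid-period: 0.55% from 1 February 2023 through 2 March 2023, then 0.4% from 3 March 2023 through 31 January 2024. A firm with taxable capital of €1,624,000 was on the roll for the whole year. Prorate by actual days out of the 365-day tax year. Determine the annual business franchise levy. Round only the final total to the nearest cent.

€6,696.22

1 February – 2 March 2023: 30 days at 0.55% → €1,624,000 × 0.55% × 30/365 = €734.1370
3 March 2023 – 31 January 2024: 335 days at 0.4% → €1,624,000 × 0.4% × 335/365 = €5,962.0822
Total = €6,696.2192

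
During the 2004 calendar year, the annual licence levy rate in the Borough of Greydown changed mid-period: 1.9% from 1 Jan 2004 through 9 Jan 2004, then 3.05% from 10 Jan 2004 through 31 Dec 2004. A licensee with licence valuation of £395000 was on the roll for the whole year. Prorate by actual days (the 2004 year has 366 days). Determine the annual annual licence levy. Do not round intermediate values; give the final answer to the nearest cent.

1 Jan – 9 Jan 2004: 9 days at 1.9% → £395000 × 1.9% × 9/366 = £184.5492
10 Jan – 31 Dec 2004: 357 days at 3.05% → £395000 × 3.05% × 357/366 = £11751.2500
Total = £11935.7992

£11935.80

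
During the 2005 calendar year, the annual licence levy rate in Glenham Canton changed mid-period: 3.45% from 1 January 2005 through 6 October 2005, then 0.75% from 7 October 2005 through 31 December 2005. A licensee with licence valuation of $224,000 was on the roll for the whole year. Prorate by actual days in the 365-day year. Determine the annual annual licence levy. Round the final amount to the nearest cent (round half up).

$6,302.99

1 January – 6 October 2005: 279 days at 3.45% → $224,000 × 3.45% × 279/365 = $5,907.1562
7 October – 31 December 2005: 86 days at 0.75% → $224,000 × 0.75% × 86/365 = $395.8356
Total = $6,302.9918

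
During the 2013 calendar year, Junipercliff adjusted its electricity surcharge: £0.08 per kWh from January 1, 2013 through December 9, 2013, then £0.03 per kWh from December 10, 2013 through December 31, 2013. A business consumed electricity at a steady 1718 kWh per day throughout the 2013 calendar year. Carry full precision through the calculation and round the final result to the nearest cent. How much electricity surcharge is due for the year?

£48,275.80

January 1 – December 9, 2013: 343 days × 1718 kWh/day = 589,274 kWh at £0.08/kWh → £47,141.92
December 10 – December 31, 2013: 22 days × 1718 kWh/day = 37,796 kWh at £0.03/kWh → £1,133.88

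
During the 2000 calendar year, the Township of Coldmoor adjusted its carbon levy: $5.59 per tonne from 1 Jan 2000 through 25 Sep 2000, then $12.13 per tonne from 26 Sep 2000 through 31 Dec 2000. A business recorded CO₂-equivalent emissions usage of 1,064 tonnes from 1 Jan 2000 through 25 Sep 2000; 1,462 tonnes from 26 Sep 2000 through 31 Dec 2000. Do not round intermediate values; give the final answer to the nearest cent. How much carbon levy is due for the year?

1 Jan – 25 Sep 2000: 1,064 tonnes at $5.59/tonne → $5,947.76
26 Sep – 31 Dec 2000: 1,462 tonnes at $12.13/tonne → $17,734.06

$23,681.82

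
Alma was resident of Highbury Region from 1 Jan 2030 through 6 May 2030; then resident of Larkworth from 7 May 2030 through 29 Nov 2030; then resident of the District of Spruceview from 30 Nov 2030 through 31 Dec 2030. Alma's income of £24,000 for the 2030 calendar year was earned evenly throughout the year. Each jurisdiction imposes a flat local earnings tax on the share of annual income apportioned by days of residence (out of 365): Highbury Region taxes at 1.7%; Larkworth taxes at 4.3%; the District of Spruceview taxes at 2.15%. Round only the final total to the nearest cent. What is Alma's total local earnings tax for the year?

£771.35

Highbury Region, 1 Jan – 6 May 2030: 126 days → £24,000 × 1.7% × 126/365 = £140.8438
Larkworth, 7 May – 29 Nov 2030: 207 days → £24,000 × 4.3% × 207/365 = £585.2712
The District of Spruceview, 30 Nov – 31 Dec 2030: 32 days → £24,000 × 2.15% × 32/365 = £45.2384
Total = £771.3534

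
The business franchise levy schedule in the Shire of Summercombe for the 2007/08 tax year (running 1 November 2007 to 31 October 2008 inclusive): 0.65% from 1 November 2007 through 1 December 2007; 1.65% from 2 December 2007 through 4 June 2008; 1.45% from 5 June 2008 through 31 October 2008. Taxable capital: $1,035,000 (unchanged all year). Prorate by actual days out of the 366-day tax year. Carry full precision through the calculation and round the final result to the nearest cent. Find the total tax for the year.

1 November – 1 December 2007: 31 days at 0.65% → $1,035,000 × 0.65% × 31/366 = $569.8156
2 December 2007 – 4 June 2008: 186 days at 1.65% → $1,035,000 × 1.65% × 186/366 = $8,678.7295
5 June – 31 October 2008: 149 days at 1.45% → $1,035,000 × 1.45% × 149/366 = $6,109.6107
Total = $15,358.1557

$15,358.16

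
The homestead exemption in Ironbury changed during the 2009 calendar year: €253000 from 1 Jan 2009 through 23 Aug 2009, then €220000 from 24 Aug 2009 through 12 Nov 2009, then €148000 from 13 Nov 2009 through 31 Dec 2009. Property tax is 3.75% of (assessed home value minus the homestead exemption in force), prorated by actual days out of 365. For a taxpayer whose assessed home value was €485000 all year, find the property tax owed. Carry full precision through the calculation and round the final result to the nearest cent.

€9503.22

1 Jan – 23 Aug 2009: 235 days, exemption €253000 → (€485000 − €253000) × 3.75% × 235/365 = €5601.3699
24 Aug – 12 Nov 2009: 81 days, exemption €220000 → (€485000 − €220000) × 3.75% × 81/365 = €2205.3082
13 Nov – 31 Dec 2009: 49 days, exemption €148000 → (€485000 − €148000) × 3.75% × 49/365 = €1696.5411
Total = €9503.2192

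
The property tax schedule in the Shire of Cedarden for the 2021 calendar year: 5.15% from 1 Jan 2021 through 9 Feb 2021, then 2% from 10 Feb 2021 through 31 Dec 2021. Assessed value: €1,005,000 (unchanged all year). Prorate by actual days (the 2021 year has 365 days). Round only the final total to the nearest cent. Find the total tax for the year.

€23,569.32

1 Jan – 9 Feb 2021: 40 days at 5.15% → €1,005,000 × 5.15% × 40/365 = €5,672.0548
10 Feb – 31 Dec 2021: 325 days at 2% → €1,005,000 × 2% × 325/365 = €17,897.2603
Total = €23,569.3151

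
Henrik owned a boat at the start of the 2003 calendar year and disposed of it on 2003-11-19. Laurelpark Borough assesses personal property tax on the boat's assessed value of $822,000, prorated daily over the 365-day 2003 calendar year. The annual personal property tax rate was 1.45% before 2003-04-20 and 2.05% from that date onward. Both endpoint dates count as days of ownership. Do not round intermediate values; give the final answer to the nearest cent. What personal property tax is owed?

$13,439.14

2003-01-01 to 2003-04-19: 109 days at 1.45% → $822,000 × 1.45% × 109/365 = $3,559.3726
2003-04-20 to 2003-11-19: 214 days at 2.05% → $822,000 × 2.05% × 214/365 = $9,879.7644
Total = $13,439.1370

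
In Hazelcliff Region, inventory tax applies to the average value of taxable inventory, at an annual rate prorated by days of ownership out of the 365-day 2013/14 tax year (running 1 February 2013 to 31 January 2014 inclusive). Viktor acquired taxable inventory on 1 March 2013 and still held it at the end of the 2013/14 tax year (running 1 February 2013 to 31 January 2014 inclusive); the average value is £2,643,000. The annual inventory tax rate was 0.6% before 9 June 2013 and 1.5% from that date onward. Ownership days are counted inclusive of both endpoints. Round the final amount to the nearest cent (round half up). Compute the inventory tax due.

£30,086.75

1 March – 8 June 2013: 100 days at 0.6% → £2,643,000 × 0.6% × 100/365 = £4,344.6575
9 June 2013 – 31 January 2014: 237 days at 1.5% → £2,643,000 × 1.5% × 237/365 = £25,742.0959
Total = £30,086.7534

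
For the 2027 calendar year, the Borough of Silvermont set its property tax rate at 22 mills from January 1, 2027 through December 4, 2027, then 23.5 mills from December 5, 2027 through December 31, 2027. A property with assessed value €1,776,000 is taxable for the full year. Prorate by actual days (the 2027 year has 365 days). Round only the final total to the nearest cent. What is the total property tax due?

January 1 – December 4, 2027: 338 days at 22 mills → €1,776,000 × 2.2% × 338/365 = €36,181.7425
December 5 – December 31, 2027: 27 days at 23.5 mills → €1,776,000 × 2.35% × 27/365 = €3,087.3205
Total = €39,269.0630

€39,269.06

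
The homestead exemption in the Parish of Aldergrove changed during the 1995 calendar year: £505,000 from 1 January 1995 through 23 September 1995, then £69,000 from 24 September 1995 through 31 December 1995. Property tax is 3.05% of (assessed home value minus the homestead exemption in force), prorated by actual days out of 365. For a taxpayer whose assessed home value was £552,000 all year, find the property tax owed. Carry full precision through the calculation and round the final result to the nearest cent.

£5,040.35

1 January – 23 September 1995: 266 days, exemption £505,000 → (£552,000 − £505,000) × 3.05% × 266/365 = £1,044.6877
24 September – 31 December 1995: 99 days, exemption £69,000 → (£552,000 − £69,000) × 3.05% × 99/365 = £3,995.6671
Total = £5,040.3548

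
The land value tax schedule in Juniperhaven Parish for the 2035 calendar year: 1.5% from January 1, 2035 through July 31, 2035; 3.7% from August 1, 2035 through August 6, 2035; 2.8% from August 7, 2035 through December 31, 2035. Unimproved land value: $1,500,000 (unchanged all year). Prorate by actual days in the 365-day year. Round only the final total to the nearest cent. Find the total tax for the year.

January 1 – July 31, 2035: 212 days at 1.5% → $1,500,000 × 1.5% × 212/365 = $13,068.4932
August 1 – August 6, 2035: 6 days at 3.7% → $1,500,000 × 3.7% × 6/365 = $912.3288
August 7 – December 31, 2035: 147 days at 2.8% → $1,500,000 × 2.8% × 147/365 = $16,915.0685
Total = $30,895.8904

$30,895.89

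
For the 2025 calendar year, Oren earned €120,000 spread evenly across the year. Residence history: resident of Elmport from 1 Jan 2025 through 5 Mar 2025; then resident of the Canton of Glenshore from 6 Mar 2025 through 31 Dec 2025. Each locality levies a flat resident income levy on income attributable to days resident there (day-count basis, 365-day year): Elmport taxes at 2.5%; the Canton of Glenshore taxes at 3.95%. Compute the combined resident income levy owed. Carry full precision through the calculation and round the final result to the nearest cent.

Elmport, 1 Jan – 5 Mar 2025: 64 days → €120,000 × 2.5% × 64/365 = €526.0274
The Canton of Glenshore, 6 Mar – 31 Dec 2025: 301 days → €120,000 × 3.95% × 301/365 = €3,908.8767
Total = €4,434.9041

€4,434.90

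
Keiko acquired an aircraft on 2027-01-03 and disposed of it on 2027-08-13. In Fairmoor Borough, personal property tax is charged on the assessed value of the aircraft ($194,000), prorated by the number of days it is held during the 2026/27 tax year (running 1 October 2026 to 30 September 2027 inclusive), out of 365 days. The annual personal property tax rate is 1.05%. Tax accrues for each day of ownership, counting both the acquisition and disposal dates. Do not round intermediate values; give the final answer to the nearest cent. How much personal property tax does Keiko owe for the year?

$1,244.52

Days held (2027-01-03 to 2027-08-13): 223 out of 365
Tax = $194,000 × 1.05% × 223/365 = $1,244.5233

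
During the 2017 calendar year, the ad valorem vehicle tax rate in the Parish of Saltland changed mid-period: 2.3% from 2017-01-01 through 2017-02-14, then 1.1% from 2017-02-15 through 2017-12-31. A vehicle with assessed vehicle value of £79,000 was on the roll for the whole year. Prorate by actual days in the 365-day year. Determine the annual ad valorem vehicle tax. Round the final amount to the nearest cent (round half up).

2017-01-01 to 2017-02-14: 45 days at 2.3% → £79,000 × 2.3% × 45/365 = £224.0137
2017-02-15 to 2017-12-31: 320 days at 1.1% → £79,000 × 1.1% × 320/365 = £761.8630
Total = £985.8767

£985.88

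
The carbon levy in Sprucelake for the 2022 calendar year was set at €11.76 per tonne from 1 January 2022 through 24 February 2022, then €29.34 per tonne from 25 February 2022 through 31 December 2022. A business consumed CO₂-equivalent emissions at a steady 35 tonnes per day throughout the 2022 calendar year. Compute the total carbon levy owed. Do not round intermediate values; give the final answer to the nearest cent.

1 January – 24 February 2022: 55 days × 35 tonnes/day = 1,925 tonnes at €11.76/tonne → €22,638.00
25 February – 31 December 2022: 310 days × 35 tonnes/day = 10,850 tonnes at €29.34/tonne → €318,339.00

€340,977.00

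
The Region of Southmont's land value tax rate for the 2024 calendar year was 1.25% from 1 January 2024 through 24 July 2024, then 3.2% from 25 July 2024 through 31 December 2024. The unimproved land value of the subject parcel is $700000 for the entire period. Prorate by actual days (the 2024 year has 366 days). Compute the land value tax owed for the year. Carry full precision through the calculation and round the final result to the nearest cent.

1 January – 24 July 2024: 206 days at 1.25% → $700000 × 1.25% × 206/366 = $4924.8634
25 July – 31 December 2024: 160 days at 3.2% → $700000 × 3.2% × 160/366 = $9792.3497
Total = $14717.2131

$14717.21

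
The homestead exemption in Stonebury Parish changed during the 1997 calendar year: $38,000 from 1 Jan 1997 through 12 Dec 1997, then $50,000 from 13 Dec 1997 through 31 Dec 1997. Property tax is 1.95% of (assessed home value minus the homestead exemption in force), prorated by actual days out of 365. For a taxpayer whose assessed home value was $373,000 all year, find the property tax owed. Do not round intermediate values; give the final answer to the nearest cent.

1 Jan – 12 Dec 1997: 346 days, exemption $38,000 → ($373,000 − $38,000) × 1.95% × 346/365 = $6,192.4521
13 Dec – 31 Dec 1997: 19 days, exemption $50,000 → ($373,000 − $50,000) × 1.95% × 19/365 = $327.8671
Total = $6,520.3192

$6,520.32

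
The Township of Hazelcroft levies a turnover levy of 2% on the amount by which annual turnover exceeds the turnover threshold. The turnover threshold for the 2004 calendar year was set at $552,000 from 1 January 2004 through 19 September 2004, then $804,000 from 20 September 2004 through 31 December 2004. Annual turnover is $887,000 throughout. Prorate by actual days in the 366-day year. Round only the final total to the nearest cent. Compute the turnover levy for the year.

$5,281.64

1 January – 19 September 2004: 263 days, exemption $552,000 → ($887,000 − $552,000) × 2% × 263/366 = $4,814.4809
20 September – 31 December 2004: 103 days, exemption $804,000 → ($887,000 − $804,000) × 2% × 103/366 = $467.1585
Total = $5,281.6393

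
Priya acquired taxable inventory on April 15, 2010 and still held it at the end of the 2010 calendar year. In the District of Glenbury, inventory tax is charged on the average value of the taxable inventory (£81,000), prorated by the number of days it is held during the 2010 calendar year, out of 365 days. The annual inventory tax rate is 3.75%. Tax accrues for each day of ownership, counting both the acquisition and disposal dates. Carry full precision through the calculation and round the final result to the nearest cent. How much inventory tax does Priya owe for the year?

Days held (April 15 – December 31, 2010): 261 out of 365
Tax = £81,000 × 3.75% × 261/365 = £2,172.0205

£2,172.02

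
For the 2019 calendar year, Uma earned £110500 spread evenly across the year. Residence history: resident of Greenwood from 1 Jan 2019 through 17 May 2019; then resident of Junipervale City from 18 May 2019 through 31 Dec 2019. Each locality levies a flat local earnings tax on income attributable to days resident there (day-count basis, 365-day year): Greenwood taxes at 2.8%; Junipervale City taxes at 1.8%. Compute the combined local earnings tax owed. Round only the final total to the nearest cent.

£2403.75

Greenwood, 1 Jan – 17 May 2019: 137 days → £110500 × 2.8% × 137/365 = £1161.3096
Junipervale City, 18 May – 31 Dec 2019: 228 days → £110500 × 1.8% × 228/365 = £1242.4438
Total = £2403.7534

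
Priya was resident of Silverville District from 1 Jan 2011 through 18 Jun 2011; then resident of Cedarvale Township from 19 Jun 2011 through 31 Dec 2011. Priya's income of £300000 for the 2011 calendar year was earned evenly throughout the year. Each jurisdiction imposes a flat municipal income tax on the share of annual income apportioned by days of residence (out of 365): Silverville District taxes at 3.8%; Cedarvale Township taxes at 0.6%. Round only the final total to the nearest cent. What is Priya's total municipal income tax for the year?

£6244.93

Silverville District, 1 Jan – 18 Jun 2011: 169 days → £300000 × 3.8% × 169/365 = £5278.3562
Cedarvale Township, 19 Jun – 31 Dec 2011: 196 days → £300000 × 0.6% × 196/365 = £966.5753
Total = £6244.9315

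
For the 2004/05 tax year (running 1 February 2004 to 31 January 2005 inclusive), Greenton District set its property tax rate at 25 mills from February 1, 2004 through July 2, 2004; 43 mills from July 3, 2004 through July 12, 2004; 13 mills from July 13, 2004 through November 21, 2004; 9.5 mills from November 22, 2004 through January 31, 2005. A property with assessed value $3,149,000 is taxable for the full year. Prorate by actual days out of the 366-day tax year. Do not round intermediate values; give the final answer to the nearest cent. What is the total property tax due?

February 1 – July 2, 2004: 153 days at 25 mills → $3,149,000 × 2.5% × 153/366 = $32,909.6311
July 3 – July 12, 2004: 10 days at 43 mills → $3,149,000 × 4.3% × 10/366 = $3,699.6448
July 13 – November 21, 2004: 132 days at 13 mills → $3,149,000 × 1.3% × 132/366 = $14,764.1639
November 22, 2004 – January 31, 2005: 71 days at 9.5 mills → $3,149,000 × 0.95% × 71/366 = $5,803.2801
Total = $57,176.7199

$57,176.72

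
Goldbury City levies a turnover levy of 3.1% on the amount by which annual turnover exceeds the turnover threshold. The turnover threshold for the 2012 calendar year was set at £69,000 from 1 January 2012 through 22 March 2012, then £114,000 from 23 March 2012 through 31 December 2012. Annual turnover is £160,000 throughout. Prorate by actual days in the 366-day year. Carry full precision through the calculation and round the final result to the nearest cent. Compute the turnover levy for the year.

1 January – 22 March 2012: 82 days, exemption £69,000 → (£160,000 − £69,000) × 3.1% × 82/366 = £632.0273
23 March – 31 December 2012: 284 days, exemption £114,000 → (£160,000 − £114,000) × 3.1% × 284/366 = £1,106.5137
Total = £1,738.5410

£1,738.54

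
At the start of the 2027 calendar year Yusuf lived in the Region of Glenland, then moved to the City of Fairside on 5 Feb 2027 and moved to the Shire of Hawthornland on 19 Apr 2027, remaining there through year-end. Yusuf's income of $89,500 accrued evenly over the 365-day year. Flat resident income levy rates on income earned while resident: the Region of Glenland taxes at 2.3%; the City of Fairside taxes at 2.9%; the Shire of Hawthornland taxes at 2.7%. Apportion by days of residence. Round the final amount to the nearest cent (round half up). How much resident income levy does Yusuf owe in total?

$2,417.97

The Region of Glenland, 1 Jan – 4 Feb 2027: 35 days → $89,500 × 2.3% × 35/365 = $197.3904
The City of Fairside, 5 Feb – 18 Apr 2027: 73 days → $89,500 × 2.9% × 73/365 = $519.1000
The Shire of Hawthornland, 19 Apr – 31 Dec 2027: 257 days → $89,500 × 2.7% × 257/365 = $1,701.4808
Total = $2,417.9712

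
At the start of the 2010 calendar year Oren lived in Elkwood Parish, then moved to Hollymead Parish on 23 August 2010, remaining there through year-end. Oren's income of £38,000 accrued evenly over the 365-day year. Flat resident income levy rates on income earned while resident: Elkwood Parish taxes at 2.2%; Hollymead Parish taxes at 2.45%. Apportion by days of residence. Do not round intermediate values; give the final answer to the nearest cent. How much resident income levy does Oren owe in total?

£870.10

Elkwood Parish, 1 January – 22 August 2010: 234 days → £38,000 × 2.2% × 234/365 = £535.9562
Hollymead Parish, 23 August – 31 December 2010: 131 days → £38,000 × 2.45% × 131/365 = £334.1397
Total = £870.0959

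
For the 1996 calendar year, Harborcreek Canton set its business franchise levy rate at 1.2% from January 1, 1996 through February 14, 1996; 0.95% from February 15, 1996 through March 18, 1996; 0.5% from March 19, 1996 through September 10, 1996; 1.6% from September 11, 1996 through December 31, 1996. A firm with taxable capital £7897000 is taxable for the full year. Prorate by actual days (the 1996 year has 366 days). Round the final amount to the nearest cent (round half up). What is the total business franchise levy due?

January 1 – February 14, 1996: 45 days at 1.2% → £7897000 × 1.2% × 45/366 = £11651.3115
February 15 – March 18, 1996: 33 days at 0.95% → £7897000 × 0.95% × 33/366 = £6764.2336
March 19 – September 10, 1996: 176 days at 0.5% → £7897000 × 0.5% × 176/366 = £18987.3224
September 11 – December 31, 1996: 112 days at 1.6% → £7897000 × 1.6% × 112/366 = £38665.0929
Total = £76067.9604

£76067.96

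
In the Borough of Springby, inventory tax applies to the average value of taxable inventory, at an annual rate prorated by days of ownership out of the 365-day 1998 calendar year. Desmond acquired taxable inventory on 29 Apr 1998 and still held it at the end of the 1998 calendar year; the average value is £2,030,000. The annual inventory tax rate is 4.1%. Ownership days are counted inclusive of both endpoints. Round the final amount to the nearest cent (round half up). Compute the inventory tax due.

Days held (29 Apr – 31 Dec 1998): 247 out of 365
Tax = £2,030,000 × 4.1% × 247/365 = £56,322.7671

£56,322.77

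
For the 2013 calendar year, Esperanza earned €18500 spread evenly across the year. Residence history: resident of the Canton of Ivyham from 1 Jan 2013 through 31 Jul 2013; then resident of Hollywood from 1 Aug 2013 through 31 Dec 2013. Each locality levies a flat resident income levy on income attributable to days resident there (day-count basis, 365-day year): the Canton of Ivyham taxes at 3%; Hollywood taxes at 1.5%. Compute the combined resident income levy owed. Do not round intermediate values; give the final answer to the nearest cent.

€438.68

The Canton of Ivyham, 1 Jan – 31 Jul 2013: 212 days → €18500 × 3% × 212/365 = €322.3562
Hollywood, 1 Aug – 31 Dec 2013: 153 days → €18500 × 1.5% × 153/365 = €116.3219
Total = €438.6781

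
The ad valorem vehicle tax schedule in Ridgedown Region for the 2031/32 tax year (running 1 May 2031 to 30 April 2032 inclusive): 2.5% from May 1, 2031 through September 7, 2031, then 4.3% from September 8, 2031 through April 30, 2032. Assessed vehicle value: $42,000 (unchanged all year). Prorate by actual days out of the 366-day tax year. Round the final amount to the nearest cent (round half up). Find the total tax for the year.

May 1 – September 7, 2031: 130 days at 2.5% → $42,000 × 2.5% × 130/366 = $372.9508
September 8, 2031 – April 30, 2032: 236 days at 4.3% → $42,000 × 4.3% × 236/366 = $1,164.5246
Total = $1,537.4754

$1,537.48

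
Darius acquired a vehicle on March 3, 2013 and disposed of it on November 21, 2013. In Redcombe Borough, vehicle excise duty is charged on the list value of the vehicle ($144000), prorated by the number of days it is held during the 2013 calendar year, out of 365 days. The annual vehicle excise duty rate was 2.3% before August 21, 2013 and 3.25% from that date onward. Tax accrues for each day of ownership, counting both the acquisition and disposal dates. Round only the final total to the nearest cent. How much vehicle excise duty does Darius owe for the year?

March 3 – August 20, 2013: 171 days at 2.3% → $144000 × 2.3% × 171/365 = $1551.6493
August 21 – November 21, 2013: 93 days at 3.25% → $144000 × 3.25% × 93/365 = $1192.4384
Total = $2744.0877

$2744.09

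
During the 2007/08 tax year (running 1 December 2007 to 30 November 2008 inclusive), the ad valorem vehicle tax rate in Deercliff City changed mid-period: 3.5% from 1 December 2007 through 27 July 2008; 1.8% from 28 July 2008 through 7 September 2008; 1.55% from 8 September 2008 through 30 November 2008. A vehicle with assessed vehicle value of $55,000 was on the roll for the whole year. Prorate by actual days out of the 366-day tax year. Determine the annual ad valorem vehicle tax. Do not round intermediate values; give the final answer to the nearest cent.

1 December 2007 – 27 July 2008: 240 days at 3.5% → $55,000 × 3.5% × 240/366 = $1,262.2951
28 July – 7 September 2008: 42 days at 1.8% → $55,000 × 1.8% × 42/366 = $113.6066
8 September – 30 November 2008: 84 days at 1.55% → $55,000 × 1.55% × 84/366 = $195.6557
Total = $1,571.5574

$1,571.56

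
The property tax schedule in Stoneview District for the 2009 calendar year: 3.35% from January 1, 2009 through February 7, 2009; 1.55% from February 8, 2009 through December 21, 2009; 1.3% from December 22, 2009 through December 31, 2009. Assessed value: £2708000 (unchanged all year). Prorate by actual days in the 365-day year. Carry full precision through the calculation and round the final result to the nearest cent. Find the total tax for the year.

£46863.24

January 1 – February 7, 2009: 38 days at 3.35% → £2708000 × 3.35% × 38/365 = £9444.6137
February 8 – December 21, 2009: 317 days at 1.55% → £2708000 × 1.55% × 317/365 = £36454.1315
December 22 – December 31, 2009: 10 days at 1.3% → £2708000 × 1.3% × 10/365 = £964.4932
Total = £46863.2384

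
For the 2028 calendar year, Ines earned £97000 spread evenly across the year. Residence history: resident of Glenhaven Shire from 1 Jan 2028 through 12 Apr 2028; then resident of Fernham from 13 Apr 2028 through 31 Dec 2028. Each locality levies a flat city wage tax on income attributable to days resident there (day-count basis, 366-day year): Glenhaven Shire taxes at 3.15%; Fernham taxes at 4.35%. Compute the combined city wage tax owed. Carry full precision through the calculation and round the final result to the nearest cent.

£3891.93

Glenhaven Shire, 1 Jan – 12 Apr 2028: 103 days → £97000 × 3.15% × 103/366 = £859.8811
Fernham, 13 Apr – 31 Dec 2028: 263 days → £97000 × 4.35% × 263/366 = £3032.0451
Total = £3891.9262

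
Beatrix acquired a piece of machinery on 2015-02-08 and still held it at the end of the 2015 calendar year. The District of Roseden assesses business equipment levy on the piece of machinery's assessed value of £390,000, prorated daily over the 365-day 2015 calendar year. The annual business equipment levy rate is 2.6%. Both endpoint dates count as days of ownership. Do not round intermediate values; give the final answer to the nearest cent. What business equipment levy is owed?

Days held (2015-02-08 to 2015-12-31): 327 out of 365
Tax = £390,000 × 2.6% × 327/365 = £9,084.3288

£9,084.33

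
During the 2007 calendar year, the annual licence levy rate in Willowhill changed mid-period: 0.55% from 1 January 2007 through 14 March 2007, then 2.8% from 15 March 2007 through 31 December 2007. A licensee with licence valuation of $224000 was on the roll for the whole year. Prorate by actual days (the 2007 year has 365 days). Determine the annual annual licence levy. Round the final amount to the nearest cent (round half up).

$5264.00

1 January – 14 March 2007: 73 days at 0.55% → $224000 × 0.55% × 73/365 = $246.4000
15 March – 31 December 2007: 292 days at 2.8% → $224000 × 2.8% × 292/365 = $5017.6000
Total = $5264.0000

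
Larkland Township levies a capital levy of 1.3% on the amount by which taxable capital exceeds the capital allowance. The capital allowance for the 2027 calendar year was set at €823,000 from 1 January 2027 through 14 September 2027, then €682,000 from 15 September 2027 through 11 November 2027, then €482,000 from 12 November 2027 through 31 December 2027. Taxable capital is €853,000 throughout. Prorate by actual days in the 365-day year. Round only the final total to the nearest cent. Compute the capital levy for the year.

€1,288.53

1 January – 14 September 2027: 257 days, exemption €823,000 → (€853,000 − €823,000) × 1.3% × 257/365 = €274.6027
15 September – 11 November 2027: 58 days, exemption €682,000 → (€853,000 − €682,000) × 1.3% × 58/365 = €353.2438
12 November – 31 December 2027: 50 days, exemption €482,000 → (€853,000 − €482,000) × 1.3% × 50/365 = €660.6849
Total = €1,288.5315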